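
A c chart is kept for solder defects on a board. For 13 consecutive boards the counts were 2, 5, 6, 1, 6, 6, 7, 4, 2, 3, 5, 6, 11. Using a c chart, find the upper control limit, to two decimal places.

11.58

c̄ = (2 + 5 + 6 + 1 + 6 + 6 + 7 + 4 + 2 + 3 + 5 + 6 + 11) / 13 = 64 / 13 = 4.9231
UCL = c̄ + 3√c̄ = 4.9231 + 3 × √4.9231 = 4.9231 + 3 × 2.2188 = 11.5795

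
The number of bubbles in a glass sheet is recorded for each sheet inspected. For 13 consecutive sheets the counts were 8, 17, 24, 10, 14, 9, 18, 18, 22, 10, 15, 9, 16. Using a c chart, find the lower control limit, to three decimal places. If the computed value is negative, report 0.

c̄ = (8 + 17 + 24 + 10 + 14 + 9 + 18 + 18 + 22 + 10 + 15 + 9 + 16) / 13 = 190 / 13 = 14.6154
LCL = c̄ − 3√c̄ = 14.6154 − 3 × 3.8230 = 3.1464

3.146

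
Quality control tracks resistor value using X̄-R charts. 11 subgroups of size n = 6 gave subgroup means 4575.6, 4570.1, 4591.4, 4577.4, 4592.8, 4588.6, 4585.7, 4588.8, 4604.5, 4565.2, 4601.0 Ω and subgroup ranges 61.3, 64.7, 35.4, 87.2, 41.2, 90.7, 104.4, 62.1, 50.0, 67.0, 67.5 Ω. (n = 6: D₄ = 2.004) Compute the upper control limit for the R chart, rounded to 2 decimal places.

R̄ = (61.3 + 64.7 + 35.4 + 87.2 + 41.2 + 90.7 + 104.4 + 62.1 + 50.0 + 67.0 + 67.5) / 11 = 731.5000 / 11 = 66.5000
UCL_R = D₄·R̄ = 2.004 × 66.5000 = 133.2660

133.27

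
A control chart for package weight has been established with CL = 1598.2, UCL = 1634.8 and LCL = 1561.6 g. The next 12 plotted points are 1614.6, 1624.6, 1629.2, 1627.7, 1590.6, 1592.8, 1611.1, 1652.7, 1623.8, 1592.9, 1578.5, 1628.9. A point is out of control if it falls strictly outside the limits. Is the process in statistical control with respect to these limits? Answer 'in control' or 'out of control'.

out of control

Compare each point to [1561.6, 1634.8]: sample 8 = 1652.7 > UCL.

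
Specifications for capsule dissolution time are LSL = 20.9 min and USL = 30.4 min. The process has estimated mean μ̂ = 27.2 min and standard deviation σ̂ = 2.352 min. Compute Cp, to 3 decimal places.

0.673

Cp = (USL − LSL) / (6σ̂) = (30.4 − 20.9) / (6 × 2.352) = 9.5000 / 14.1120 = 0.6732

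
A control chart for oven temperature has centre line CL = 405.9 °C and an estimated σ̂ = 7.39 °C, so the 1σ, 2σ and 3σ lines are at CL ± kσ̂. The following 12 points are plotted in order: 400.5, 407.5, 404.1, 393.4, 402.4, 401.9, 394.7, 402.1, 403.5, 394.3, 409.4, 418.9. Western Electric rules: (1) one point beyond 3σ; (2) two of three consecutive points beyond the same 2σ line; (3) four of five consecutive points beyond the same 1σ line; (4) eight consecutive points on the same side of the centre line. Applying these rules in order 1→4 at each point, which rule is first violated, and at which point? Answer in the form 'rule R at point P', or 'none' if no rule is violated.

Zone of each point (C = within 1σ̂, B = 1σ̂–2σ̂, A = 2σ̂–3σ̂, * = beyond 3σ̂; sign = side of CL): 1:-C, 2:+C, 3:-C, 4:-B, 5:-C, 6:-C, 7:-B, 8:-C, 9:-C, 10:-B, 11:+C, 12:+B
Rule 4 (eight consecutive points on the same side of the centre line) is satisfied at point 10.

rule 4 at point 10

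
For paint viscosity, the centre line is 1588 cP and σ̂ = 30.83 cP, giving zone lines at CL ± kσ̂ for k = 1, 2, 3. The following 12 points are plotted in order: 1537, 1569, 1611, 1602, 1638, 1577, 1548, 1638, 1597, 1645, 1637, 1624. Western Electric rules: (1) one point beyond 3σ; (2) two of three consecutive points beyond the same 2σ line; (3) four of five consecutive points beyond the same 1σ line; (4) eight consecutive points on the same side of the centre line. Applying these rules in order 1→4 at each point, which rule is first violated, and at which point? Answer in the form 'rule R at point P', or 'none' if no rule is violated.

Zone of each point (C = within 1σ̂, B = 1σ̂–2σ̂, A = 2σ̂–3σ̂, * = beyond 3σ̂; sign = side of CL): 1:-B, 2:-C, 3:+C, 4:+C, 5:+B, 6:-C, 7:-B, 8:+B, 9:+C, 10:+B, 11:+B, 12:+B
Rule 3 (four of five consecutive points beyond the same 1σ limit) is satisfied at point 12.

rule 3 at point 12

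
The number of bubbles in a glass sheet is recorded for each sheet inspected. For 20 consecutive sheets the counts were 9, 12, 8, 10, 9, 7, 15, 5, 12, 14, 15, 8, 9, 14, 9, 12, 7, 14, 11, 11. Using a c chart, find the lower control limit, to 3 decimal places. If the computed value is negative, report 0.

0.806

c̄ = (9 + 12 + 8 + 10 + 9 + 7 + 15 + 5 + 12 + 14 + 15 + 8 + 9 + 14 + 9 + 12 + 7 + 14 + 11 + 11) / 20 = 211 / 20 = 10.5500
LCL = c̄ − 3√c̄ = 10.5500 − 3 × 3.2481 = 0.8058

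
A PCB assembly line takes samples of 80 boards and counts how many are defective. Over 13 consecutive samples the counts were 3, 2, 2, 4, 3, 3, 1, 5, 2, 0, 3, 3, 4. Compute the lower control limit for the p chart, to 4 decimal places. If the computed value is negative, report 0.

p̄ = Σdᵢ / (k·n) = 35 / (13 × 80) = 0.03365
LCL = p̄ − 3·√(p̄(1−p̄)/n) = 0.03365 − 3 × 0.02016 = -0.02683 → 0 (negative, so LCL = 0)

0.0000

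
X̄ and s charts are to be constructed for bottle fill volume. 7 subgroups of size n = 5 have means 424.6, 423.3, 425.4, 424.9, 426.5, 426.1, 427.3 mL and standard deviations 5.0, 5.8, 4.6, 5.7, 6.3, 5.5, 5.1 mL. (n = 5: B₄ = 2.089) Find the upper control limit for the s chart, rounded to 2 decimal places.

11.34

s̄ = (5.0 + 5.8 + 4.6 + 5.7 + 6.3 + 5.5 + 5.1) / 7 = 5.4286
UCL_s = B₄·s̄ = 2.089 × 5.4286 = 11.3403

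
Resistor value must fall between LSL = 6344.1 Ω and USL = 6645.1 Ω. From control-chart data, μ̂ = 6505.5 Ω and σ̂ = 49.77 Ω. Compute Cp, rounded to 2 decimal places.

Cp = (USL − LSL) / (6σ̂) = (6645.1 − 6344.1) / (6 × 49.77) = 301.0000 / 298.6200 = 1.0080

1.01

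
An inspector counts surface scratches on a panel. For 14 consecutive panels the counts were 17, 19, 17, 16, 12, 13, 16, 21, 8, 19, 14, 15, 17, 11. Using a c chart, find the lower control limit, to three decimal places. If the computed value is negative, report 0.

c̄ = (17 + 19 + 17 + 16 + 12 + 13 + 16 + 21 + 8 + 19 + 14 + 15 + 17 + 11) / 14 = 215 / 14 = 15.3571
LCL = c̄ − 3√c̄ = 15.3571 − 3 × 3.9188 = 3.6007

3.601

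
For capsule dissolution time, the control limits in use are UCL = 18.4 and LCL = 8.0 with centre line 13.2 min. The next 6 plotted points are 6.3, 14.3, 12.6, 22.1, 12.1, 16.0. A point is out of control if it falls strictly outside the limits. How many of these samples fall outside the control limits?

Compare each point to [8.0, 18.4]: sample 1 = 6.3 < LCL; sample 4 = 22.1 > UCL.

2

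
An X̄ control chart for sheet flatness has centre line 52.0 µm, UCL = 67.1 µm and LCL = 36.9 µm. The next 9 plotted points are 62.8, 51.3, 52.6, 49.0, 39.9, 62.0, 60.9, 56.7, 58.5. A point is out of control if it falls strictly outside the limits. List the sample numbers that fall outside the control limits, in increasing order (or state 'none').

none

All 9 points lie within [36.9, 67.1].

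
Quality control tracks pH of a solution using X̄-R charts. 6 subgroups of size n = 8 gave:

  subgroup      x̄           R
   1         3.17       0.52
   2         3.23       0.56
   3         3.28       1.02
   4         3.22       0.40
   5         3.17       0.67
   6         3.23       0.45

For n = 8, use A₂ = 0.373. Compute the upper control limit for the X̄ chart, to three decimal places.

X̄̄ = (3.17 + 3.23 + 3.28 + 3.22 + 3.17 + 3.23) / 6 = 19.3000 / 6 = 3.2167
R̄ = (0.52 + 0.56 + 1.02 + 0.40 + 0.67 + 0.45) / 6 = 3.6200 / 6 = 0.6033
UCL = X̄̄ + A₂·R̄ = 3.2167 + 0.373 × 0.6033 = 3.4417

3.442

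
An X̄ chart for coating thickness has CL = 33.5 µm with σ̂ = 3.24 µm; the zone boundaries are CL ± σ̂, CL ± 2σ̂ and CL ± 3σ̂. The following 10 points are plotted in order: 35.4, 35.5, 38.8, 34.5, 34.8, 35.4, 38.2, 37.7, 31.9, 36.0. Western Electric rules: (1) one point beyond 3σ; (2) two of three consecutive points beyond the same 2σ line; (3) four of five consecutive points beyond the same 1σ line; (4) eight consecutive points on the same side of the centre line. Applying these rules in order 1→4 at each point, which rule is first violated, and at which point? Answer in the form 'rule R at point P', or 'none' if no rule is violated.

rule 4 at point 8

Zone of each point (C = within 1σ̂, B = 1σ̂–2σ̂, A = 2σ̂–3σ̂, * = beyond 3σ̂; sign = side of CL): 1:+C, 2:+C, 3:+B, 4:+C, 5:+C, 6:+C, 7:+B, 8:+B, 9:-C, 10:+C
Rule 4 (eight consecutive points on the same side of the centre line) is satisfied at point 8.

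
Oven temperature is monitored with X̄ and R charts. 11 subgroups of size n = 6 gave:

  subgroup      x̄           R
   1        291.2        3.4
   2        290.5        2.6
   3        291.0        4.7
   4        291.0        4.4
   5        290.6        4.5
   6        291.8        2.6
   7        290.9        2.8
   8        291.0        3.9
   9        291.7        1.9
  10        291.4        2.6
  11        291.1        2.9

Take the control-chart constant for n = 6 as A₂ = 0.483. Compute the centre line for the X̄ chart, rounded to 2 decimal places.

X̄̄ = (291.2 + 290.5 + 291.0 + 291.0 + 290.6 + 291.8 + 290.9 + 291.0 + 291.7 + 291.4 + 291.1) / 11 = 3202.2000 / 11 = 291.1091
CL = X̄̄ = 291.1091

291.11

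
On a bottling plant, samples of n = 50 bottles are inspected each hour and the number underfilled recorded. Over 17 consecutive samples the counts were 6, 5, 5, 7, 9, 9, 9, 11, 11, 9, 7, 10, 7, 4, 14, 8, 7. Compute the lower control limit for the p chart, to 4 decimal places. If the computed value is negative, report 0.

p̄ = Σdᵢ / (k·n) = 138 / (17 × 50) = 0.16235
LCL = p̄ − 3·√(p̄(1−p̄)/n) = 0.16235 − 3 × 0.05215 = 0.00590

0.0059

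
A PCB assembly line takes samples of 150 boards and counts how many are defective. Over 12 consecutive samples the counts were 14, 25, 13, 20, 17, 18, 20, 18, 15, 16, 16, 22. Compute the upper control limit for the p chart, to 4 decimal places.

0.1982

p̄ = Σdᵢ / (k·n) = 214 / (12 × 150) = 0.11889
UCL = p̄ + 3·√(p̄(1−p̄)/n) = 0.11889 + 3 × √(0.11889×0.88111/150) = 0.11889 + 3 × 0.02643 = 0.19817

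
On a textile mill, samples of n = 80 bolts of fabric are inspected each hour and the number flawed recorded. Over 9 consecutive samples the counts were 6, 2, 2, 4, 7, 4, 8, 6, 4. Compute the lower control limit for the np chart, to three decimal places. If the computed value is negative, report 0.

p̄ = Σdᵢ / (k·n) = 43 / (9 × 80) = 0.05972
LCL = np̄ − 3·√(np̄(1−p̄)) = 4.7778 − 3 × 2.1195 = -1.5808 → 0 (negative, so LCL = 0)

0.000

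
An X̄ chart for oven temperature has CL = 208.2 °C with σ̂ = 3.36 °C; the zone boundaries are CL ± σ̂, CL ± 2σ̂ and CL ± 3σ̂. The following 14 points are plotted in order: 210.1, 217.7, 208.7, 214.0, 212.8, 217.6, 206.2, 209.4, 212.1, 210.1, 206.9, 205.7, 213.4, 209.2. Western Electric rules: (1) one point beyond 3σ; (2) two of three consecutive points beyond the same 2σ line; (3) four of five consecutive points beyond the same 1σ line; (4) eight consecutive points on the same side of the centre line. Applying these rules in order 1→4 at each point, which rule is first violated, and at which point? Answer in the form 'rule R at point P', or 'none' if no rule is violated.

rule 3 at point 6

Zone of each point (C = within 1σ̂, B = 1σ̂–2σ̂, A = 2σ̂–3σ̂, * = beyond 3σ̂; sign = side of CL): 1:+C, 2:+A, 3:+C, 4:+B, 5:+B, 6:+A, 7:-C, 8:+C, 9:+B, 10:+C, 11:-C, 12:-C, 13:+B, 14:+C
Rule 3 (four of five consecutive points beyond the same 1σ limit) is satisfied at point 6.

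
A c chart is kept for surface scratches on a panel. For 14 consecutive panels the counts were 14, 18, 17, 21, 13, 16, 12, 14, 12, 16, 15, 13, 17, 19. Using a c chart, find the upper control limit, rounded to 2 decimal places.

27.31

c̄ = (14 + 18 + 17 + 21 + 13 + 16 + 12 + 14 + 12 + 16 + 15 + 13 + 17 + 19) / 14 = 217 / 14 = 15.5000
UCL = c̄ + 3√c̄ = 15.5000 + 3 × √15.5000 = 15.5000 + 3 × 3.9370 = 27.3110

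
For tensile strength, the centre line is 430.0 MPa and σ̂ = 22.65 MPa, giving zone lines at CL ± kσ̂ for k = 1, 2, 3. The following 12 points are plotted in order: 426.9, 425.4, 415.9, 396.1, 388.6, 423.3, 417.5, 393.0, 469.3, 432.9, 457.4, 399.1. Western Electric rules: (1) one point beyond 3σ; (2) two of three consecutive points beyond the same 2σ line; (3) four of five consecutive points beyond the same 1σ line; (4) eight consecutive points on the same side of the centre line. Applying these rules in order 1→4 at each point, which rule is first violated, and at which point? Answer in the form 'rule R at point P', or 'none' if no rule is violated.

Zone of each point (C = within 1σ̂, B = 1σ̂–2σ̂, A = 2σ̂–3σ̂, * = beyond 3σ̂; sign = side of CL): 1:-C, 2:-C, 3:-C, 4:-B, 5:-B, 6:-C, 7:-C, 8:-B, 9:+B, 10:+C, 11:+B, 12:-B
Rule 4 (eight consecutive points on the same side of the centre line) is satisfied at point 8.

rule 4 at point 8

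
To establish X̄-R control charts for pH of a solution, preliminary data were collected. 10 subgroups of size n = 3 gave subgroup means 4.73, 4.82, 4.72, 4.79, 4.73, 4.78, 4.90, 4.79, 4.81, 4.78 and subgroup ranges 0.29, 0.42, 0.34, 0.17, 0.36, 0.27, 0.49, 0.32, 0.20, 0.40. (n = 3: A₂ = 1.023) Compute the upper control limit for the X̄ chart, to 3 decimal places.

5.118

X̄̄ = (4.73 + 4.82 + 4.72 + 4.79 + 4.73 + 4.78 + 4.90 + 4.79 + 4.81 + 4.78) / 10 = 47.8500 / 10 = 4.7850
R̄ = (0.29 + 0.42 + 0.34 + 0.17 + 0.36 + 0.27 + 0.49 + 0.32 + 0.20 + 0.40) / 10 = 3.2600 / 10 = 0.3260
UCL = X̄̄ + A₂·R̄ = 4.7850 + 1.023 × 0.3260 = 5.1185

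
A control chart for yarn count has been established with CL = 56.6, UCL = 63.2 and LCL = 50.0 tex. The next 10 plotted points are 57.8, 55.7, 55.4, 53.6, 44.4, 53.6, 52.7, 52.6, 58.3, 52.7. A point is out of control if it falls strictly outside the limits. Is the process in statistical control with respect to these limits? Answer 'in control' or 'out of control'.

out of control

Compare each point to [50.0, 63.2]: sample 5 = 44.4 < LCL.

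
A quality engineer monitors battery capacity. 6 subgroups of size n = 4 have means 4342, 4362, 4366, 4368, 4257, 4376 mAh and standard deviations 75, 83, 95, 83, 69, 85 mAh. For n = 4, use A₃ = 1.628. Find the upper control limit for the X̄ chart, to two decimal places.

X̄̄ = (4342 + 4362 + 4366 + 4368 + 4257 + 4376) / 6 = 4345.1667
s̄ = (75 + 83 + 95 + 83 + 69 + 85) / 6 = 81.6667
UCL = X̄̄ + A₃·s̄ = 4345.1667 + 1.628 × 81.6667 = 4478.1200

4478.12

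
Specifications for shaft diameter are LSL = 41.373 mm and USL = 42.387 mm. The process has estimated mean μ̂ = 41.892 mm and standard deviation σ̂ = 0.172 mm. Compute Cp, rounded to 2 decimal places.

Cp = (USL − LSL) / (6σ̂) = (42.387 − 41.373) / (6 × 0.172) = 1.0140 / 1.0320 = 0.9826

0.98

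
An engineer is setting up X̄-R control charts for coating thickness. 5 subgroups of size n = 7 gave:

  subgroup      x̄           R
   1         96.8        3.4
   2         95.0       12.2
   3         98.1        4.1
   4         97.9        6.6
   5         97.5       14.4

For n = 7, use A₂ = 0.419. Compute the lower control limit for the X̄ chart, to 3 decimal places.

93.649

X̄̄ = (96.8 + 95.0 + 98.1 + 97.9 + 97.5) / 5 = 485.3000 / 5 = 97.0600
R̄ = (3.4 + 12.2 + 4.1 + 6.6 + 14.4) / 5 = 40.7000 / 5 = 8.1400
LCL = X̄̄ − A₂·R̄ = 97.0600 − 0.419 × 8.1400 = 93.6493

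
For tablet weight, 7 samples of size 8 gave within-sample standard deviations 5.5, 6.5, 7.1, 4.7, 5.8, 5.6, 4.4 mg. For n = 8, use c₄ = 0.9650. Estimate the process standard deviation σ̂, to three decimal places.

s̄ = (5.5 + 6.5 + 7.1 + 4.7 + 5.8 + 5.6 + 4.4) / 7 = 5.6571
σ̂ = s̄ / c₄ = 5.6571 / 0.9650 = 5.8623

5.862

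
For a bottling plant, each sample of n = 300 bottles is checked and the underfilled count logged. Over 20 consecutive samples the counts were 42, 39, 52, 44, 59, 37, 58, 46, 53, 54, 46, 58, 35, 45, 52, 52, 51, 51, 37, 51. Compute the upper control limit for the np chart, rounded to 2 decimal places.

67.17

p̄ = Σdᵢ / (k·n) = 962 / (20 × 300) = 0.16033
UCL = np̄ + 3·√(np̄(1−p̄)) = 48.1000 + 3 × √(48.1000×0.83967) = 48.1000 + 3 × 6.3552 = 67.1655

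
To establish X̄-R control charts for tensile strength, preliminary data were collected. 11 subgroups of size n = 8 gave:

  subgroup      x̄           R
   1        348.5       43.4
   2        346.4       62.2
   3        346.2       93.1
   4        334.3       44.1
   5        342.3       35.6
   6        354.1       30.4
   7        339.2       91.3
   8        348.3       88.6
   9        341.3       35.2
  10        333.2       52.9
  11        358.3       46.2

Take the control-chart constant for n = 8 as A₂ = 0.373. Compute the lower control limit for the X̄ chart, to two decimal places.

323.61

X̄̄ = (348.5 + 346.4 + 346.2 + 334.3 + 342.3 + 354.1 + 339.2 + 348.3 + 341.3 + 333.2 + 358.3) / 11 = 3792.1000 / 11 = 344.7364
R̄ = (43.4 + 62.2 + 93.1 + 44.1 + 35.6 + 30.4 + 91.3 + 88.6 + 35.2 + 52.9 + 46.2) / 11 = 623.0000 / 11 = 56.6364
LCL = X̄̄ − A₂·R̄ = 344.7364 − 0.373 × 56.6364 = 323.6110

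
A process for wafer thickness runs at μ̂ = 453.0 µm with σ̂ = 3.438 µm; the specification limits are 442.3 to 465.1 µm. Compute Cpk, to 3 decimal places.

1.037

Cpu = (USL − μ̂) / (3σ̂) = (465.1 − 453.0) / (3 × 3.438) = 1.1732; Cpl = (μ̂ − LSL) / (3σ̂) = (453.0 − 442.3) / (3 × 3.438) = 1.0374; Cpk = min(Cpu, Cpl) = 1.0374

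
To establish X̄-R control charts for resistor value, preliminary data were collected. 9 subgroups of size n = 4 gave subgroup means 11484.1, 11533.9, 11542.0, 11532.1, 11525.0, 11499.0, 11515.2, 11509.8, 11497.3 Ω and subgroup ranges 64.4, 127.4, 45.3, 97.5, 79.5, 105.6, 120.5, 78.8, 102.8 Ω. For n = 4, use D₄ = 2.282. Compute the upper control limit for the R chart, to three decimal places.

208.372

R̄ = (64.4 + 127.4 + 45.3 + 97.5 + 79.5 + 105.6 + 120.5 + 78.8 + 102.8) / 9 = 821.8000 / 9 = 91.3111
UCL_R = D₄·R̄ = 2.282 × 91.3111 = 208.3720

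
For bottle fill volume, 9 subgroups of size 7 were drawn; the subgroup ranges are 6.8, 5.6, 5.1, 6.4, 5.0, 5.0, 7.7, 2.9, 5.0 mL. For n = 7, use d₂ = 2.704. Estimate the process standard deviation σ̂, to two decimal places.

2.03

R̄ = (6.8 + 5.6 + 5.1 + 6.4 + 5.0 + 5.0 + 7.7 + 2.9 + 5.0) / 9 = 5.5000
σ̂ = R̄ / d₂ = 5.5000 / 2.704 = 2.0340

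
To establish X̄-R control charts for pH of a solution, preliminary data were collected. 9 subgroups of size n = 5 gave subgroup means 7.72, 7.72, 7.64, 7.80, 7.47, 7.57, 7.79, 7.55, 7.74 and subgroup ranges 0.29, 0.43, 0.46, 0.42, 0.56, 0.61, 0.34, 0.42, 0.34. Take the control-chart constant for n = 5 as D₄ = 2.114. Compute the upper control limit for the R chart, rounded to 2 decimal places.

R̄ = (0.29 + 0.43 + 0.46 + 0.42 + 0.56 + 0.61 + 0.34 + 0.42 + 0.34) / 9 = 3.8700 / 9 = 0.4300
UCL_R = D₄·R̄ = 2.114 × 0.4300 = 0.9090

0.91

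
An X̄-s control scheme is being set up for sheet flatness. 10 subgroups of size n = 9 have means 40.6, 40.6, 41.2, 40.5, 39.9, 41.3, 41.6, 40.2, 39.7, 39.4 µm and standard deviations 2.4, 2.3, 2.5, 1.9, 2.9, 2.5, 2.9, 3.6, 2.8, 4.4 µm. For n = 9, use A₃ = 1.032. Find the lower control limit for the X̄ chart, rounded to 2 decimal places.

37.59

X̄̄ = (40.6 + 40.6 + 41.2 + 40.5 + 39.9 + 41.3 + 41.6 + 40.2 + 39.7 + 39.4) / 10 = 40.5000
s̄ = (2.4 + 2.3 + 2.5 + 1.9 + 2.9 + 2.5 + 2.9 + 3.6 + 2.8 + 4.4) / 10 = 2.8200
LCL = X̄̄ − A₃·s̄ = 40.5000 − 1.032 × 2.8200 = 37.5898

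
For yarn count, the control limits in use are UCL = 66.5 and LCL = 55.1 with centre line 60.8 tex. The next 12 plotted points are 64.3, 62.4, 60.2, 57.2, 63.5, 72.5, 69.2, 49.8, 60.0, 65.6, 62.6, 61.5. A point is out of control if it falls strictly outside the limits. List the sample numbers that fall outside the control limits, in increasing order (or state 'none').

6, 7, 8

Compare each point to [55.1, 66.5]: sample 6 = 72.5 > UCL; sample 7 = 69.2 > UCL; sample 8 = 49.8 < LCL.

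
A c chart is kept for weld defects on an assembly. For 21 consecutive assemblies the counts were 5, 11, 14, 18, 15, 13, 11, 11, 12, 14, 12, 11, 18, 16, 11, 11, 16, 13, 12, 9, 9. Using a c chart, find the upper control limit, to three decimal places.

c̄ = (5 + 11 + 14 + 18 + 15 + 13 + 11 + 11 + 12 + 14 + 12 + 11 + 18 + 16 + 11 + 11 + 16 + 13 + 12 + 9 + 9) / 21 = 262 / 21 = 12.4762
UCL = c̄ + 3√c̄ = 12.4762 + 3 × √12.4762 = 12.4762 + 3 × 3.5322 = 23.0727

23.073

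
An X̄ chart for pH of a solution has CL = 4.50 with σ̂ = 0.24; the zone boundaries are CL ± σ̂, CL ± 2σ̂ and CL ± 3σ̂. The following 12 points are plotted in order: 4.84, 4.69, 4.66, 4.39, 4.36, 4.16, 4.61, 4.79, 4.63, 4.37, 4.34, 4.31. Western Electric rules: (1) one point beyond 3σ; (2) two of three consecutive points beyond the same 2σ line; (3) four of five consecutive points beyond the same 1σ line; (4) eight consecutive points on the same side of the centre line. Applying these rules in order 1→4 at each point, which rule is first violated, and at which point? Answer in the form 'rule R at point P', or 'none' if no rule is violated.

none

Zone of each point (C = within 1σ̂, B = 1σ̂–2σ̂, A = 2σ̂–3σ̂, * = beyond 3σ̂; sign = side of CL): 1:+B, 2:+C, 3:+C, 4:-C, 5:-C, 6:-B, 7:+C, 8:+B, 9:+C, 10:-C, 11:-C, 12:-C
No rule fires across all 12 points.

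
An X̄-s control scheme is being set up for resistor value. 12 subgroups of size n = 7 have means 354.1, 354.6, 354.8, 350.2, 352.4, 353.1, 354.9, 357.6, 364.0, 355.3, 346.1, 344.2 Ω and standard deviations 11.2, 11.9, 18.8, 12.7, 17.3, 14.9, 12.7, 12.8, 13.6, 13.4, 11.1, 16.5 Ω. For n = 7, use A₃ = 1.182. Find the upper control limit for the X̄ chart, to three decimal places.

X̄̄ = (354.1 + 354.6 + 354.8 + 350.2 + 352.4 + 353.1 + 354.9 + 357.6 + 364.0 + 355.3 + 346.1 + 344.2) / 12 = 353.4417
s̄ = (11.2 + 11.9 + 18.8 + 12.7 + 17.3 + 14.9 + 12.7 + 12.8 + 13.6 + 13.4 + 11.1 + 16.5) / 12 = 13.9083
UCL = X̄̄ + A₃·s̄ = 353.4417 + 1.182 × 13.9083 = 369.8813

369.881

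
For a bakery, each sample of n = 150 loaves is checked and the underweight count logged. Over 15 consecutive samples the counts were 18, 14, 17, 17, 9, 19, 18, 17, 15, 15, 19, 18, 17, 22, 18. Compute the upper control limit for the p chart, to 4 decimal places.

0.1898

p̄ = Σdᵢ / (k·n) = 253 / (15 × 150) = 0.11244
UCL = p̄ + 3·√(p̄(1−p̄)/n) = 0.11244 + 3 × √(0.11244×0.88756/150) = 0.11244 + 3 × 0.02579 = 0.18983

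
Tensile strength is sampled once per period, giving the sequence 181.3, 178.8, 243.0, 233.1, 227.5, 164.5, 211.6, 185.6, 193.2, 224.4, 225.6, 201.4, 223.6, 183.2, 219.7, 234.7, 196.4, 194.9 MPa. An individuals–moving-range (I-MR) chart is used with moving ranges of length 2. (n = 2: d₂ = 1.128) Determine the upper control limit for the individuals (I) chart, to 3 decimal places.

X̄ = (181.3 + 178.8 + 243.0 + 233.1 + 227.5 + 164.5 + 211.6 + 185.6 + 193.2 + 224.4 + 225.6 + 201.4 + 223.6 + 183.2 + 219.7 + 234.7 + 196.4 + 194.9) / 18 = 206.8056
Moving ranges: 2.5, 64.2, 9.9, 5.6, 63.0, 47.1, 26.0, 7.6, 31.2, 1.2, 24.2, 22.2, 40.4, 36.5, 15.0, 38.3, 1.5; M̄R̄ = 436.4000 / 17 = 25.6706
UCL = X̄ + 3·M̄R̄/d₂ = 206.8056 + 3 × 25.6706 / 1.128 = 275.0784

275.078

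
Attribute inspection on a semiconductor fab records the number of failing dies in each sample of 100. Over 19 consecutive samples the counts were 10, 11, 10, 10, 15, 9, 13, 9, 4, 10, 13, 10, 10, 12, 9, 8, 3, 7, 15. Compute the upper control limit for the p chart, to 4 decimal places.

0.1885

p̄ = Σdᵢ / (k·n) = 188 / (19 × 100) = 0.09895
UCL = p̄ + 3·√(p̄(1−p̄)/n) = 0.09895 + 3 × √(0.09895×0.90105/100) = 0.09895 + 3 × 0.02986 = 0.18852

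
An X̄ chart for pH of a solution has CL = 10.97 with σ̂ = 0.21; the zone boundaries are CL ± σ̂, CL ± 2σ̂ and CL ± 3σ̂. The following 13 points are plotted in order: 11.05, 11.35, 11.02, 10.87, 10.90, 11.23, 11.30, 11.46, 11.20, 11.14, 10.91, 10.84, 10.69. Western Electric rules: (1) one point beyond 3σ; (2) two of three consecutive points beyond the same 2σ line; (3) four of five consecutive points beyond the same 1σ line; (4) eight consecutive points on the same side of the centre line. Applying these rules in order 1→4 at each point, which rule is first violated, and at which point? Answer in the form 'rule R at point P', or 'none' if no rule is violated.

rule 3 at point 9

Zone of each point (C = within 1σ̂, B = 1σ̂–2σ̂, A = 2σ̂–3σ̂, * = beyond 3σ̂; sign = side of CL): 1:+C, 2:+B, 3:+C, 4:-C, 5:-C, 6:+B, 7:+B, 8:+A, 9:+B, 10:+C, 11:-C, 12:-C, 13:-B
Rule 3 (four of five consecutive points beyond the same 1σ limit) is satisfied at point 9.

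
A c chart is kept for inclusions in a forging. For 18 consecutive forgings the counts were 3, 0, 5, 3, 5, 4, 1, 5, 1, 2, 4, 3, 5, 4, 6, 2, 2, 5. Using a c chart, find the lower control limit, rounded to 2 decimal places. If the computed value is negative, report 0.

0.00

c̄ = (3 + 0 + 5 + 3 + 5 + 4 + 1 + 5 + 1 + 2 + 4 + 3 + 5 + 4 + 6 + 2 + 2 + 5) / 18 = 60 / 18 = 3.3333
LCL = c̄ − 3√c̄ = 3.3333 − 3 × 1.8257 = -2.1439 → 0 (cannot be negative)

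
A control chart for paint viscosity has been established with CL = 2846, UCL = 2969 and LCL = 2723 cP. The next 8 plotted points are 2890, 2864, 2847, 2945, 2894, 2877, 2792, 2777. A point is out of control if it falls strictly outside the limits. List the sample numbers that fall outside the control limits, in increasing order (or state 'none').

All 8 points lie within [2723, 2969].

none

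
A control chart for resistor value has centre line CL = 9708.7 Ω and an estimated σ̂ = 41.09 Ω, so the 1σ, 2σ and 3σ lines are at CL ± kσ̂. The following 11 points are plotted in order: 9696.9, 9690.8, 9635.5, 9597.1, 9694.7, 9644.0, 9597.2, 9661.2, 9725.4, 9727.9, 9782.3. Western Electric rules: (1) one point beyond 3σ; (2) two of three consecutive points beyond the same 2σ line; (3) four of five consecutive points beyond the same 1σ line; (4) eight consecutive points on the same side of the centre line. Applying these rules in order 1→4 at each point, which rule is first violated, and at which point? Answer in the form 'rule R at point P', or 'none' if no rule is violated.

rule 3 at point 7

Zone of each point (C = within 1σ̂, B = 1σ̂–2σ̂, A = 2σ̂–3σ̂, * = beyond 3σ̂; sign = side of CL): 1:-C, 2:-C, 3:-B, 4:-A, 5:-C, 6:-B, 7:-A, 8:-B, 9:+C, 10:+C, 11:+B
Rule 3 (four of five consecutive points beyond the same 1σ limit) is satisfied at point 7.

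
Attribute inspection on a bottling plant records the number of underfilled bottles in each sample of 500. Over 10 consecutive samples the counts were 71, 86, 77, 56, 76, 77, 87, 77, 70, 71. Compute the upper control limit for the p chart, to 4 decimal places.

p̄ = Σdᵢ / (k·n) = 748 / (10 × 500) = 0.14960
UCL = p̄ + 3·√(p̄(1−p̄)/n) = 0.14960 + 3 × √(0.14960×0.85040/500) = 0.14960 + 3 × 0.01595 = 0.19745

0.1975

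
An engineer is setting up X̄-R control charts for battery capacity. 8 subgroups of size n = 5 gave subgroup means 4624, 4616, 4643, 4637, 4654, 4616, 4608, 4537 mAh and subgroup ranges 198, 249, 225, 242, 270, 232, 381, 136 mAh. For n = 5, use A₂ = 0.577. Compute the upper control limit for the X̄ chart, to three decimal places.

4756.293

X̄̄ = (4624 + 4616 + 4643 + 4637 + 4654 + 4616 + 4608 + 4537) / 8 = 36935.0000 / 8 = 4616.8750
R̄ = (198 + 249 + 225 + 242 + 270 + 232 + 381 + 136) / 8 = 1933.0000 / 8 = 241.6250
UCL = X̄̄ + A₂·R̄ = 4616.8750 + 0.577 × 241.6250 = 4756.2926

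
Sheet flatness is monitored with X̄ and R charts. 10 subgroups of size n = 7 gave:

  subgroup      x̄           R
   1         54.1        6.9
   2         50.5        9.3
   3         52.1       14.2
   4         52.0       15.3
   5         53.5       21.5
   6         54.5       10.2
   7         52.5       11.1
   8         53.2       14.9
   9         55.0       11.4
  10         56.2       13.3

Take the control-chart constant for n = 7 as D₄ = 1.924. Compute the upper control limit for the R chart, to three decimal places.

R̄ = (6.9 + 9.3 + 14.2 + 15.3 + 21.5 + 10.2 + 11.1 + 14.9 + 11.4 + 13.3) / 10 = 128.1000 / 10 = 12.8100
UCL_R = D₄·R̄ = 1.924 × 12.8100 = 24.6464

24.646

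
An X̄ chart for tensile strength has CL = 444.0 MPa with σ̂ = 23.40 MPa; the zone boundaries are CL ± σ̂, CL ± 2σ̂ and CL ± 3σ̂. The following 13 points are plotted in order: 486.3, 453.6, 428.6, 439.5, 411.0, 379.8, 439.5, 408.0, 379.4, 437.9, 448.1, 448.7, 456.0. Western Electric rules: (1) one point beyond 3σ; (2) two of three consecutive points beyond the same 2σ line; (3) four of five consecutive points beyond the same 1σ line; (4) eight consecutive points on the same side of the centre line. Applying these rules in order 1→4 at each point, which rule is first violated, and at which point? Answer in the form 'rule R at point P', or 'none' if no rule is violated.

rule 3 at point 9

Zone of each point (C = within 1σ̂, B = 1σ̂–2σ̂, A = 2σ̂–3σ̂, * = beyond 3σ̂; sign = side of CL): 1:+B, 2:+C, 3:-C, 4:-C, 5:-B, 6:-A, 7:-C, 8:-B, 9:-A, 10:-C, 11:+C, 12:+C, 13:+C
Rule 3 (four of five consecutive points beyond the same 1σ limit) is satisfied at point 9.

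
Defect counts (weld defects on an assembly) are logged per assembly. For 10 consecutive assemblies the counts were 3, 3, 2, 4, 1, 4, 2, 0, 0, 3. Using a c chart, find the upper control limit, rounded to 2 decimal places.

c̄ = (3 + 3 + 2 + 4 + 1 + 4 + 2 + 0 + 0 + 3) / 10 = 22 / 10 = 2.2000
UCL = c̄ + 3√c̄ = 2.2000 + 3 × √2.2000 = 2.2000 + 3 × 1.4832 = 6.6497

6.65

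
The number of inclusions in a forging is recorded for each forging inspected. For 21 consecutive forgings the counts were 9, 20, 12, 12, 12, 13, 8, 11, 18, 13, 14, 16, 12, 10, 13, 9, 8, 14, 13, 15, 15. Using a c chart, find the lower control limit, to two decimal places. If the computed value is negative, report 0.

2.02

c̄ = (9 + 20 + 12 + 12 + 12 + 13 + 8 + 11 + 18 + 13 + 14 + 16 + 12 + 10 + 13 + 9 + 8 + 14 + 13 + 15 + 15) / 21 = 267 / 21 = 12.7143
LCL = c̄ − 3√c̄ = 12.7143 − 3 × 3.5657 = 2.0172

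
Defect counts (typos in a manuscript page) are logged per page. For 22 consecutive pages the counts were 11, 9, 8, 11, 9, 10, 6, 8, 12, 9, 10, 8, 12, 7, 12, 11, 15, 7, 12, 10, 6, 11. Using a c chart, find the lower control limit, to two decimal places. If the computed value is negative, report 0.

0.37

c̄ = (11 + 9 + 8 + 11 + 9 + 10 + 6 + 8 + 12 + 9 + 10 + 8 + 12 + 7 + 12 + 11 + 15 + 7 + 12 + 10 + 6 + 11) / 22 = 214 / 22 = 9.7273
LCL = c̄ − 3√c̄ = 9.7273 − 3 × 3.1189 = 0.3707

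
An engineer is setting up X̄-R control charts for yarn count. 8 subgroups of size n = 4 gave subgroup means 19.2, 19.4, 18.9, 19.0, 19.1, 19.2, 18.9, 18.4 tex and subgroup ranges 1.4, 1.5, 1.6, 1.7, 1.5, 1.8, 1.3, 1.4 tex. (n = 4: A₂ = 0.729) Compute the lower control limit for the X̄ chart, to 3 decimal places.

X̄̄ = (19.2 + 19.4 + 18.9 + 19.0 + 19.1 + 19.2 + 18.9 + 18.4) / 8 = 152.1000 / 8 = 19.0125
R̄ = (1.4 + 1.5 + 1.6 + 1.7 + 1.5 + 1.8 + 1.3 + 1.4) / 8 = 12.2000 / 8 = 1.5250
LCL = X̄̄ − A₂·R̄ = 19.0125 − 0.729 × 1.5250 = 17.9008

17.901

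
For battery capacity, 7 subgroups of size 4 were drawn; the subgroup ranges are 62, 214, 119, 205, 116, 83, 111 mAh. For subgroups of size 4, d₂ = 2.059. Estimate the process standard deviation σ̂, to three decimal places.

R̄ = (62 + 214 + 119 + 205 + 116 + 83 + 111) / 7 = 130.0000
σ̂ = R̄ / d₂ = 130.0000 / 2.059 = 63.1374

63.137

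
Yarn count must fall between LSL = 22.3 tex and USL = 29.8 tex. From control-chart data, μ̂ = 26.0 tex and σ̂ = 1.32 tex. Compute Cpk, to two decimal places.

0.93

Cpu = (USL − μ̂) / (3σ̂) = (29.8 − 26.0) / (3 × 1.32) = 0.9596; Cpl = (μ̂ − LSL) / (3σ̂) = (26.0 − 22.3) / (3 × 1.32) = 0.9343; Cpk = min(Cpu, Cpl) = 0.9343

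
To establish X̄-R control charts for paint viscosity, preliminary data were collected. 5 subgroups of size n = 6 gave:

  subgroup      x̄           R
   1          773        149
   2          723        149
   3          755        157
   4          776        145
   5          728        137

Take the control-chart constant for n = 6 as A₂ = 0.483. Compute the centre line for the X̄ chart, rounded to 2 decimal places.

751.00

X̄̄ = (773 + 723 + 755 + 776 + 728) / 5 = 3755.0000 / 5 = 751.0000
CL = X̄̄ = 751.0000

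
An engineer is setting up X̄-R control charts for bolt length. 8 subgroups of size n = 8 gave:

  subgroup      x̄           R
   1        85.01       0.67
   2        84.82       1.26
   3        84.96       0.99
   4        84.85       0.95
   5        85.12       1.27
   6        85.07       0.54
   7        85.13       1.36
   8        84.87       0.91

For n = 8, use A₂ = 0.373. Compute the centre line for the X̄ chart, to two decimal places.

84.98

X̄̄ = (85.01 + 84.82 + 84.96 + 84.85 + 85.12 + 85.07 + 85.13 + 84.87) / 8 = 679.8300 / 8 = 84.9787
CL = X̄̄ = 84.9787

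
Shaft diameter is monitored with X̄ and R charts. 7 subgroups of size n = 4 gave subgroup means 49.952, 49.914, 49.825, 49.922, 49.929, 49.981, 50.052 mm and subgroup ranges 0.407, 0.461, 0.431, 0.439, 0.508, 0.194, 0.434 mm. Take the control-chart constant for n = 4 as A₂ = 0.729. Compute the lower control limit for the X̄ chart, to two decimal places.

X̄̄ = (49.952 + 49.914 + 49.825 + 49.922 + 49.929 + 49.981 + 50.052) / 7 = 349.5750 / 7 = 49.9393
R̄ = (0.407 + 0.461 + 0.431 + 0.439 + 0.508 + 0.194 + 0.434) / 7 = 2.8740 / 7 = 0.4106
LCL = X̄̄ − A₂·R̄ = 49.9393 − 0.729 × 0.4106 = 49.6400

49.64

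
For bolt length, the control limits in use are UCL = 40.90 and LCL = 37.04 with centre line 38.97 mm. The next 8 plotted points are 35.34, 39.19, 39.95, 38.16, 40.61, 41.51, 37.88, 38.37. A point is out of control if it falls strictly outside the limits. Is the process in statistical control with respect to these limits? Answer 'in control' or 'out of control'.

Compare each point to [37.04, 40.90]: sample 1 = 35.34 < LCL; sample 6 = 41.51 > UCL.

out of control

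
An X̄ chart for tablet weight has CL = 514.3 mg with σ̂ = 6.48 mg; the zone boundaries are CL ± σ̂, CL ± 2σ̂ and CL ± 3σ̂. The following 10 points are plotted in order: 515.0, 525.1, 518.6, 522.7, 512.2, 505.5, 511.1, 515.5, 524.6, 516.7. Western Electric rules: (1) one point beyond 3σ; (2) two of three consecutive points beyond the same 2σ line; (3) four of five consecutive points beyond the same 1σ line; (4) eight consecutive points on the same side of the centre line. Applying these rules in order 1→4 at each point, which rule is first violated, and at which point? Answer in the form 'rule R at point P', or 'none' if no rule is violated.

Zone of each point (C = within 1σ̂, B = 1σ̂–2σ̂, A = 2σ̂–3σ̂, * = beyond 3σ̂; sign = side of CL): 1:+C, 2:+B, 3:+C, 4:+B, 5:-C, 6:-B, 7:-C, 8:+C, 9:+B, 10:+C
No rule fires across all 10 points.

none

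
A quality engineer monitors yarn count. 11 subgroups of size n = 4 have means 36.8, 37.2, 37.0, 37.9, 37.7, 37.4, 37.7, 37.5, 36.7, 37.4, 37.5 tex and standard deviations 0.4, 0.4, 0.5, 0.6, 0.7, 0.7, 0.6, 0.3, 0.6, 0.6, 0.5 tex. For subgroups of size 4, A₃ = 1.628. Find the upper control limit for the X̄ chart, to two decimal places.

X̄̄ = (36.8 + 37.2 + 37.0 + 37.9 + 37.7 + 37.4 + 37.7 + 37.5 + 36.7 + 37.4 + 37.5) / 11 = 37.3455
s̄ = (0.4 + 0.4 + 0.5 + 0.6 + 0.7 + 0.7 + 0.6 + 0.3 + 0.6 + 0.6 + 0.5) / 11 = 0.5364
UCL = X̄̄ + A₃·s̄ = 37.3455 + 1.628 × 0.5364 = 38.2187

38.22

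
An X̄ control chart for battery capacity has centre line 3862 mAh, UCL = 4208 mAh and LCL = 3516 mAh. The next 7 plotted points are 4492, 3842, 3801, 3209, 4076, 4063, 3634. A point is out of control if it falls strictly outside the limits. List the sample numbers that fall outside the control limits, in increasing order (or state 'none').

1, 4

Compare each point to [3516, 4208]: sample 1 = 4492 > UCL; sample 4 = 3209 < LCL.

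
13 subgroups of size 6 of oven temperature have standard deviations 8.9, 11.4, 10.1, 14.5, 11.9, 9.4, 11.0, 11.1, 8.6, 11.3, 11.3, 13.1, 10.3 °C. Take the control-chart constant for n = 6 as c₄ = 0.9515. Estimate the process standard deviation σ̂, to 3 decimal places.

11.553

s̄ = (8.9 + 11.4 + 10.1 + 14.5 + 11.9 + 9.4 + 11.0 + 11.1 + 8.6 + 11.3 + 11.3 + 13.1 + 10.3) / 13 = 10.9923
σ̂ = s̄ / c₄ = 10.9923 / 0.9515 = 11.5526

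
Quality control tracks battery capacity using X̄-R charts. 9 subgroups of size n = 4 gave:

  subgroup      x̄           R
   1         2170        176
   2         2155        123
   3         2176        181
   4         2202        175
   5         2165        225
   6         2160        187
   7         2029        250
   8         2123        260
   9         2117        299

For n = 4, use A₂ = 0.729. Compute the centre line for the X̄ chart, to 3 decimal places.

X̄̄ = (2170 + 2155 + 2176 + 2202 + 2165 + 2160 + 2029 + 2123 + 2117) / 9 = 19297.0000 / 9 = 2144.1111
CL = X̄̄ = 2144.1111

2144.111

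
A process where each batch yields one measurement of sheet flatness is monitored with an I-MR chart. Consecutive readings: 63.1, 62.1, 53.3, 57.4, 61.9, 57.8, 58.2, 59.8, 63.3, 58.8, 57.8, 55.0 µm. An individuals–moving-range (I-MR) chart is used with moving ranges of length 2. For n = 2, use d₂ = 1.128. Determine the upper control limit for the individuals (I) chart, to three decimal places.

67.818

X̄ = (63.1 + 62.1 + 53.3 + 57.4 + 61.9 + 57.8 + 58.2 + 59.8 + 63.3 + 58.8 + 57.8 + 55.0) / 12 = 59.0417
Moving ranges: 1.0, 8.8, 4.1, 4.5, 4.1, 0.4, 1.6, 3.5, 4.5, 1.0, 2.8; M̄R̄ = 36.3000 / 11 = 3.3000
UCL = X̄ + 3·M̄R̄/d₂ = 59.0417 + 3 × 3.3000 / 1.128 = 67.8183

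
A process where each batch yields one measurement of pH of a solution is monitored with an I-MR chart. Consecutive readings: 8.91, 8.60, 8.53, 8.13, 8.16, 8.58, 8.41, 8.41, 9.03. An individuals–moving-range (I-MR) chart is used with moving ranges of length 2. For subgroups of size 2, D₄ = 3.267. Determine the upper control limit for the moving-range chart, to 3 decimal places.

Moving ranges: 0.31, 0.07, 0.40, 0.03, 0.42, 0.17, 0.00, 0.62; M̄R̄ = 2.0200 / 8 = 0.2525
UCL_MR = D₄·M̄R̄ = 3.267 × 0.2525 = 0.8249

0.825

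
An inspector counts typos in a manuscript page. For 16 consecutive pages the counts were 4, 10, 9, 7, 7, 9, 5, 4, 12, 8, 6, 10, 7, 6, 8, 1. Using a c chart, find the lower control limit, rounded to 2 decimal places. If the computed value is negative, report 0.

c̄ = (4 + 10 + 9 + 7 + 7 + 9 + 5 + 4 + 12 + 8 + 6 + 10 + 7 + 6 + 8 + 1) / 16 = 113 / 16 = 7.0625
LCL = c̄ − 3√c̄ = 7.0625 − 3 × 2.6575 = -0.9101 → 0 (cannot be negative)

0.00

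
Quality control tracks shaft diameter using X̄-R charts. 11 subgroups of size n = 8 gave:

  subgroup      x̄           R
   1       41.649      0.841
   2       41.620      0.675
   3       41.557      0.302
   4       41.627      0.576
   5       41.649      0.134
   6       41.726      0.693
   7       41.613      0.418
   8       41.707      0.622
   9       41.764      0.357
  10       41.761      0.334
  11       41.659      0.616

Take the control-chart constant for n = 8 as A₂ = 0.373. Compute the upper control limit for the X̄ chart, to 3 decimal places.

X̄̄ = (41.649 + 41.620 + 41.557 + 41.627 + 41.649 + 41.726 + 41.613 + 41.707 + 41.764 + 41.761 + 41.659) / 11 = 458.3320 / 11 = 41.6665
R̄ = (0.841 + 0.675 + 0.302 + 0.576 + 0.134 + 0.693 + 0.418 + 0.622 + 0.357 + 0.334 + 0.616) / 11 = 5.5680 / 11 = 0.5062
UCL = X̄̄ + A₂·R̄ = 41.6665 + 0.373 × 0.5062 = 41.8554

41.855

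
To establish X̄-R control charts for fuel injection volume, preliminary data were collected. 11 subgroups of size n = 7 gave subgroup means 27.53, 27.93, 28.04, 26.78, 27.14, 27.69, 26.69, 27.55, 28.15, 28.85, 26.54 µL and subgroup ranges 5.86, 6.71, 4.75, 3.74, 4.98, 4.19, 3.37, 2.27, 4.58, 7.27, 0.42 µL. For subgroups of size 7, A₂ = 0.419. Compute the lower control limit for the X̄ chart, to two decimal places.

X̄̄ = (27.53 + 27.93 + 28.04 + 26.78 + 27.14 + 27.69 + 26.69 + 27.55 + 28.15 + 28.85 + 26.54) / 11 = 302.8900 / 11 = 27.5355
R̄ = (5.86 + 6.71 + 4.75 + 3.74 + 4.98 + 4.19 + 3.37 + 2.27 + 4.58 + 7.27 + 0.42) / 11 = 48.1400 / 11 = 4.3764
LCL = X̄̄ − A₂·R̄ = 27.5355 − 0.419 × 4.3764 = 25.7018

25.70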